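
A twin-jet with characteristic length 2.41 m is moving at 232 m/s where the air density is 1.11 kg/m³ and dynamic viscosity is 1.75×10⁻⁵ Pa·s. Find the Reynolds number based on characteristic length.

Re = ρ·v·c/μ = 1.11 × 232 × 2.41 / (1.75×10⁻⁵) = 3.55×10^7

Re = 3.55×10^7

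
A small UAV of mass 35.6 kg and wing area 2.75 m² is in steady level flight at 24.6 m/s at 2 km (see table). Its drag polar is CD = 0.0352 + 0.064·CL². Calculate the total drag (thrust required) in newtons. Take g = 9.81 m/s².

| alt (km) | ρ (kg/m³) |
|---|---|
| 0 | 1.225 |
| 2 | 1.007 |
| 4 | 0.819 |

D = 38.8 N

At 2 km, from the table: ρ = 1.007 kg/m³.
Weight W = mg = 35.6 × 9.81 = 349.24 N; in level flight L = W.
q = ½ρv² = ½ × 1.007 × 24.6² = 304.7 Pa.
CL = 2W/(ρv²S) = 2×349.24/(1.007×24.6²×2.75) = 0.4168.
CD = 0.0352 + 0.064 × 0.4168² = 0.04632.
D = q·S·CD = 304.7 × 2.75 × 0.04632 = 38.81 N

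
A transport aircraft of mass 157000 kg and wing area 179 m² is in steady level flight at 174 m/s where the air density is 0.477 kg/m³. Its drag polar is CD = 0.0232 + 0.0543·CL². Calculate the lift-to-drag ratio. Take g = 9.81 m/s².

Level flight ⇒ L = W = m·g = 157000 × 9.81 = 1.5402×10^6 N.
q = ½ρv² = ½ × 0.477 × 174² = 7221 Pa.
Required CL = L/(qS) = 1.5402×10^6/(7221·179) = 1.192.
CD = 0.0232 + 0.0543 × 1.192² = 0.1003.
L/D = CL/CD = 1.192 / 0.1003 = 11.9

L/D = 11.9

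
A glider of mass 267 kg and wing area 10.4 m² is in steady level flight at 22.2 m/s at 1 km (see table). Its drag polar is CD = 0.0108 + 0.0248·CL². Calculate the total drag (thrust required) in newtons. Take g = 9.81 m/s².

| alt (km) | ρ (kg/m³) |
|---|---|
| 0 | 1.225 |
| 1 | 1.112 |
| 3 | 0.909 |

At 1 km, from the table: ρ = 1.112 kg/m³.
Level flight ⇒ L = W = m·g = 267 × 9.81 = 2619.3 N.
q = ½ρv² = ½ × 1.112 × 22.2² = 274 Pa.
CL = 2W/(ρv²S) = 2×2619.3/(1.112×22.2²×10.4) = 0.9191.
CD = 0.0108 + 0.0248 × 0.9191² = 0.03175.
D = q·S·CD = 274 × 10.4 × 0.03175 = 90.48 N

D = 90.5 N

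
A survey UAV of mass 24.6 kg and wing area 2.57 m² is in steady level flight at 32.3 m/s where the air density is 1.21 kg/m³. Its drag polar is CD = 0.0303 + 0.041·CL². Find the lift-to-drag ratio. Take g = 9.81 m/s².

Level flight ⇒ L = W = m·g = 24.6 × 9.81 = 241.33 N.
q = ½ρv² = ½ × 1.21 × 32.3² = 631.2 Pa.
CL = W/(q·S) = 241.33 / (631.2 × 2.57) = 0.1488.
CD = 0.0303 + 0.041 × 0.1488² = 0.03121.
L/D = CL/CD = 0.1488 / 0.03121 = 4.77

L/D = 4.77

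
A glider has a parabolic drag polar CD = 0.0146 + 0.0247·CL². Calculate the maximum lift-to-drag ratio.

(L/D)max = 26.3

For CD = CD0 + K·CL², (L/D)max occurs at CL* = √(CD0/K) and equals 1/(2√(K·CD0)).
(L/D)max = 1/(2√(0.0247 × 0.0146)) = 1/(2 × 0.01899) = 26.3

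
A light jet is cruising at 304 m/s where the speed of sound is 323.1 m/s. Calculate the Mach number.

M = v/a = 304 / 323.1 = 0.941

M = 0.941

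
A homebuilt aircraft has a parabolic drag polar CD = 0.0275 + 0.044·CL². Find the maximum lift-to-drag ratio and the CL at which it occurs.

(L/D)max = 14.4, at CL = 0.791

For CD = CD0 + K·CL², (L/D)max occurs at CL* = √(CD0/K) and equals 1/(2√(K·CD0)).
(L/D)max = 1/(2√(0.044 × 0.0275)) = 1/(2 × 0.03479) = 14.4
CL* = √(0.0275/0.044) = 0.791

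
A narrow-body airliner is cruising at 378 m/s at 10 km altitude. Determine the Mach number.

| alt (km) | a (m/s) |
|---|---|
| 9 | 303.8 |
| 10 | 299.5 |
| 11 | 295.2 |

M = 1.26

At 10 km, from the table: a = 299.5 m/s.
M = v/a = 378 / 299.5 = 1.26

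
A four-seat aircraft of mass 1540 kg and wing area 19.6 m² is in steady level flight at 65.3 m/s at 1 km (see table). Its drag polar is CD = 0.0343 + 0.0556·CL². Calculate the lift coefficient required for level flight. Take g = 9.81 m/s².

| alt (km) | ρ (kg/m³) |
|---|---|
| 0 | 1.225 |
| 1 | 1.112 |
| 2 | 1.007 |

CL = 0.325

At 1 km, from the table: ρ = 1.112 kg/m³.
Level flight ⇒ L = W = m·g = 1540 × 9.81 = 15107 N.
Dynamic pressure q = 0.5 × 1.112 × 65.3² = 2371 Pa.
CL = 2W/(ρv²S) = 2×15107/(1.112×65.3²×19.6) = 0.3251.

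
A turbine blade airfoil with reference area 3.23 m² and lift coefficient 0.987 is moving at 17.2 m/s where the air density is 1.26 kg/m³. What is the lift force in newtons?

L = 594 N

L = ½ρv²S·CL = ½ × 1.26 × 17.2² × 3.23 × 0.987 = 594 N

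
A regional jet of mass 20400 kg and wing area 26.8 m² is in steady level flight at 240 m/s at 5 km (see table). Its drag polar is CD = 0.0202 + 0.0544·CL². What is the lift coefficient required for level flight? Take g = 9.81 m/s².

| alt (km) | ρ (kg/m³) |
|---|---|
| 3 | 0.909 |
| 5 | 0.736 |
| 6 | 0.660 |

At 5 km, from the table: ρ = 0.736 kg/m³.
Level flight ⇒ L = W = m·g = 20400 × 9.81 = 2.0012×10^5 N.
Dynamic pressure q = 0.5 × 0.736 × 240² = 21200 Pa.
Required CL = L/(qS) = 2.0012×10^5/(21200·26.8) = 0.3523.

CL = 0.352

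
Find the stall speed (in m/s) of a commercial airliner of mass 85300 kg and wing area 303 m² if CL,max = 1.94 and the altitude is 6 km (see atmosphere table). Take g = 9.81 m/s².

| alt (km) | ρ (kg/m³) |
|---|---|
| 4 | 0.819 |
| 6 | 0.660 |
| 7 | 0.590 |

At 6 km, from the table: ρ = 0.660 kg/m³.
Stall occurs when L = W at CL,max. W = mg = 85300 × 9.81 = 8.368×10^5 N.
V_stall = √(2W/(ρ·S·CL,max)) = √(2 × 8.368×10^5 / (0.66 × 303 × 1.94))
V_stall = √4314 = 65.7 m/s

V_stall = 65.7 m/s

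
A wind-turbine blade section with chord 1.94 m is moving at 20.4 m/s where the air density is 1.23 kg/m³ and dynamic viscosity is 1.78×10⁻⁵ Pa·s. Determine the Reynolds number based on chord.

Re = 2.73×10^6

Re = ρ·v·c/μ = 1.23 × 20.4 × 1.94 / (1.78×10⁻⁵) = 2.73×10^6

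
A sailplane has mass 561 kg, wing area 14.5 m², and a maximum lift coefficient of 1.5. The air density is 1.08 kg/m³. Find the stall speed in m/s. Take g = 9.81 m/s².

V_stall = 21.6 m/s

Weight W = mg = 561 × 9.81 = 5503 N.
V_stall = √(2W/(ρ·S·CL,max)) = √(2 × 5503 / (1.08 × 14.5 × 1.5))
V_stall = √468.6 = 21.6 m/s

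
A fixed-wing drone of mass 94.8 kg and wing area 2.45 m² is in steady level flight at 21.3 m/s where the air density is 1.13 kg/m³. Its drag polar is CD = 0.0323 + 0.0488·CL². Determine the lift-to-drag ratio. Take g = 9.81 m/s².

Weight W = mg = 94.8 × 9.81 = 929.99 N; in level flight L = W.
Dynamic pressure q = 0.5 × 1.13 × 21.3² = 256.3 Pa.
Required CL = L/(qS) = 929.99/(256.3·2.45) = 1.481.
CD = 0.0323 + 0.0488 × 1.481² = 0.1393.
L/D = CL/CD = 1.481 / 0.1393 = 10.6

L/D = 10.6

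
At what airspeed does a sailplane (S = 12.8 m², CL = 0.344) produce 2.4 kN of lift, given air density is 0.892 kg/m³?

v = 35 m/s

L = ½ρv²S·CL ⇒ v = √(2L/(ρ·S·CL))
v = √(2 × 2400 / (0.892 × 12.8 × 0.344)) = √1222 = 35 m/s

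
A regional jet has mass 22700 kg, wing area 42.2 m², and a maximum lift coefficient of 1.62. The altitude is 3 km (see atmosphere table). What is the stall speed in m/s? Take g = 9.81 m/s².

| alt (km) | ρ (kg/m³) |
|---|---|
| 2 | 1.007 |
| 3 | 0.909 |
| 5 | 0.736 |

At 3 km, from the table: ρ = 0.909 kg/m³.
Stall occurs when L = W at CL,max. W = mg = 22700 × 9.81 = 2.227×10^5 N.
V_stall = √(2W/(ρ·S·CL,max)) = √(2 × 2.227×10^5 / (0.909 × 42.2 × 1.62))
V_stall = √7167 = 84.7 m/s

V_stall = 84.7 m/s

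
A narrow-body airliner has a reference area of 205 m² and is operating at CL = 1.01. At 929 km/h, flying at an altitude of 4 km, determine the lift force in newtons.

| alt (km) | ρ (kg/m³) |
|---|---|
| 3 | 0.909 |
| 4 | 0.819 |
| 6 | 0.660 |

At 4 km, from the table: ρ = 0.819 kg/m³.
Convert speed: v = 929 km/h ÷ 3.6 = 258.1 m/s.
Dynamic pressure q = ½ρv² = ½ × 0.819 × 258.1² = 27270 Pa.
L = q·S·CL = 27270 × 205 × 1.01 = 5.65×10^6 N ≈ 5650 kN

L = 5.65×10^6 N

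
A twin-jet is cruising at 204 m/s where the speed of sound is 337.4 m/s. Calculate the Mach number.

M = v/a = 204 / 337.4 = 0.605

M = 0.605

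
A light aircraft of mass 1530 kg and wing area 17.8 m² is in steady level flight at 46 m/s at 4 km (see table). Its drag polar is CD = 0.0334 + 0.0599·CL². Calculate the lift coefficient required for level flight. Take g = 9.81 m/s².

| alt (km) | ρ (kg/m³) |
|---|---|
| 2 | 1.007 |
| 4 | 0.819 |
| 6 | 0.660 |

At 4 km, from the table: ρ = 0.819 kg/m³.
Weight W = mg = 1530 × 9.81 = 15009 N; in level flight L = W.
Dynamic pressure q = 0.5 × 0.819 × 46² = 866.5 Pa.
Required CL = L/(qS) = 15009/(866.5·17.8) = 0.9731.

CL = 0.973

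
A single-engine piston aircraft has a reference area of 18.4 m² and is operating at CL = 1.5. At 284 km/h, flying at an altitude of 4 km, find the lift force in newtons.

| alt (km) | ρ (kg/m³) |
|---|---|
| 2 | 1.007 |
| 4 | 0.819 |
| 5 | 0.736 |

L = 70300 N

At 4 km, from the table: ρ = 0.819 kg/m³.
Convert speed: v = 284 km/h ÷ 3.6 = 78.89 m/s.
Dynamic pressure q = ½ρv² = ½ × 0.819 × 78.89² = 2549 Pa.
L = q·S·CL = 2549 × 18.4 × 1.5 = 70300 N ≈ 70.3 kN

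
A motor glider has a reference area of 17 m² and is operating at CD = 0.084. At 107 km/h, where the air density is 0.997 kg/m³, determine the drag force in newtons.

D = 629 N

Convert speed: v = 107 km/h ÷ 3.6 = 29.72 m/s.
Dynamic pressure q = ½ρv² = ½ × 0.997 × 29.72² = 440.4 Pa.
D = q·S·CD = 440.4 × 17 × 0.084 = 629 N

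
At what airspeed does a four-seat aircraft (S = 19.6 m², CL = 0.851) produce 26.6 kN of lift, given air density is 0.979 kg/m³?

v = 57.1 m/s

L = ½ρv²S·CL ⇒ v = √(2L/(ρ·S·CL))
v = √(2 × 26600 / (0.979 × 19.6 × 0.851)) = √3258 = 57.1 m/s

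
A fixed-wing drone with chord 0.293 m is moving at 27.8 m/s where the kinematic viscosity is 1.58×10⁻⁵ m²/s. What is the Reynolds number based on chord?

Re = 5.16×10^5

Re = v·c/ν = 27.8 × 0.293 / (1.58×10⁻⁵) = 5.16×10^5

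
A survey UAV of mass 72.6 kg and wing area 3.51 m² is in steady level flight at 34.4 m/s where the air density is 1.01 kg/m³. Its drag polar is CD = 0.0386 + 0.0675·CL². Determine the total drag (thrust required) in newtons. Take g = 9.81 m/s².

In steady level flight, lift balances weight: W = mg = 72.6 × 9.81 = 712.21 N.
q = ½ρv² = ½ × 1.01 × 34.4² = 597.6 Pa.
Required CL = L/(qS) = 712.21/(597.6·3.51) = 0.3395.
CD = 0.0386 + 0.0675 × 0.3395² = 0.04638.
D = q·S·CD = 597.6 × 3.51 × 0.04638 = 97.29 N

D = 97.3 N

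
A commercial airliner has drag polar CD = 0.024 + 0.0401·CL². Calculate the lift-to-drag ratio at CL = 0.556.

CD = 0.024 + 0.0401 × 0.556² = 0.0364
L/D = CL/CD = 0.556 / 0.0364 = 15.3

L/D = 15.3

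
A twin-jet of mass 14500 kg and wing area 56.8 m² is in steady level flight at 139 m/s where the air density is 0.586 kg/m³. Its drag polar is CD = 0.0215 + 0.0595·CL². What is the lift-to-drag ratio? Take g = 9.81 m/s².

In steady level flight, lift balances weight: W = mg = 14500 × 9.81 = 1.4224×10^5 N.
q = ½ρv² = ½ × 0.586 × 139² = 5661 Pa.
CL = W/(q·S) = 1.4224×10^5 / (5661 × 56.8) = 0.4424.
CD = 0.0215 + 0.0595 × 0.4424² = 0.03314.
L/D = CL/CD = 0.4424 / 0.03314 = 13.3

L/D = 13.3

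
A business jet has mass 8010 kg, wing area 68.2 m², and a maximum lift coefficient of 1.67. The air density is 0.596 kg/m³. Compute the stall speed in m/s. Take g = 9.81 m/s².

V_stall = 48.1 m/s

Weight W = mg = 8010 × 9.81 = 78580 N.
From L = ½ρV²S·CL,max = W: V_stall = √(2W/(ρSCL,max)) = √(2·78580/(0.596·68.2·1.67))
V_stall = √2315 = 48.1 m/s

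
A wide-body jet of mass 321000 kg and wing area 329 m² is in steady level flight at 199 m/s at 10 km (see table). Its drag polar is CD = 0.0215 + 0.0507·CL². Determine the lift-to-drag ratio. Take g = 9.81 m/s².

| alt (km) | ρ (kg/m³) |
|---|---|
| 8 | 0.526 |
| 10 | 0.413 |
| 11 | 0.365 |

At 10 km, from the table: ρ = 0.413 kg/m³.
Weight W = mg = 321000 × 9.81 = 3.149×10^6 N; in level flight L = W.
Dynamic pressure q = 0.5 × 0.413 × 199² = 8178 Pa.
Required CL = L/(qS) = 3.149×10^6/(8178·329) = 1.17.
CD = 0.0215 + 0.0507 × 1.17² = 0.09096.
L/D = CL/CD = 1.17 / 0.09096 = 12.9

L/D = 12.9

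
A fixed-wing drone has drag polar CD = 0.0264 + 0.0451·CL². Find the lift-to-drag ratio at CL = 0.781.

L/D = 14.5

CD = 0.0264 + 0.0451 × 0.781² = 0.05391
L/D = CL/CD = 0.781 / 0.05391 = 14.5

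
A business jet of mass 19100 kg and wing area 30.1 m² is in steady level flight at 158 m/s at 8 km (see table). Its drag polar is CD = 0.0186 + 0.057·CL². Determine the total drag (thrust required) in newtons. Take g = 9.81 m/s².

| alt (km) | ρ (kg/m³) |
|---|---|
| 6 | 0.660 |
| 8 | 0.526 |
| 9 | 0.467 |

At 8 km, from the table: ρ = 0.526 kg/m³.
Level flight ⇒ L = W = m·g = 19100 × 9.81 = 1.8737×10^5 N.
Dynamic pressure q = 0.5 × 0.526 × 158² = 6566 Pa.
CL = 2W/(ρv²S) = 2×1.8737×10^5/(0.526×158²×30.1) = 0.9481.
CD = 0.0186 + 0.057 × 0.9481² = 0.06984.
D = q·S·CD = 6566 × 30.1 × 0.06984 = 13800 N

D = 13800 N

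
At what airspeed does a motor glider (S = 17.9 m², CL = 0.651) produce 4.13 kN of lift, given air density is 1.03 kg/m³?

v = 26.2 m/s

L = ½ρv²S·CL ⇒ v = √(2L/(ρ·S·CL))
v = √(2 × 4130 / (1.03 × 17.9 × 0.651)) = √688.2 = 26.2 m/s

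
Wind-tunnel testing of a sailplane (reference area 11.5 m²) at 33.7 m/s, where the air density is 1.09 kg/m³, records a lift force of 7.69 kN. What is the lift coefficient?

From L = ½ρv²S·CL, rearranging gives CL = 2L/(ρv²S).
CL = 2 × 7690 / (1.09 × 33.7² × 11.5) = 1.08

CL = 1.08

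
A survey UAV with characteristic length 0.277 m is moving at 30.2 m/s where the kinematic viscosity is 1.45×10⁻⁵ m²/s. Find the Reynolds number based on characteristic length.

Re = v·c/ν = 30.2 × 0.277 / (1.45×10⁻⁵) = 5.77×10^5

Re = 5.77×10^5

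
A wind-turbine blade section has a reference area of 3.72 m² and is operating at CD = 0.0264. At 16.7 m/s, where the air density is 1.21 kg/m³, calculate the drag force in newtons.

Dynamic pressure q = ½ρv² = ½ × 1.21 × 16.7² = 168.7 Pa.
D = q·S·CD = 168.7 × 3.72 × 0.0264 = 16.6 N

D = 16.6 N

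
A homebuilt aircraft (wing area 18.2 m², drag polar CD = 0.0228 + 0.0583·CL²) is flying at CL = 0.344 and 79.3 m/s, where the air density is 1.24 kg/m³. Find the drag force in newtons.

D = 2110 N

CD = 0.0228 + 0.0583 × 0.344² = 0.0297
D = ½ρv²S·CD = ½ × 1.24 × 79.3² × 18.2 × 0.0297 = 2110 N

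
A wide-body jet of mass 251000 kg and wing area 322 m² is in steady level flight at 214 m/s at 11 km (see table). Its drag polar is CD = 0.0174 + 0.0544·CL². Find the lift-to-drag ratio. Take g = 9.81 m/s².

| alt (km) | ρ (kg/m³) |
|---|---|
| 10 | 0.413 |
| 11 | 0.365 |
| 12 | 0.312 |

L/D = 14.5

At 11 km, from the table: ρ = 0.365 kg/m³.
Weight W = mg = 251000 × 9.81 = 2.4623×10^6 N; in level flight L = W.
Dynamic pressure q = 0.5 × 0.365 × 214² = 8358 Pa.
CL = W/(q·S) = 2.4623×10^6 / (8358 × 322) = 0.9149.
CD = 0.0174 + 0.0544 × 0.9149² = 0.06294.
L/D = CL/CD = 0.9149 / 0.06294 = 14.5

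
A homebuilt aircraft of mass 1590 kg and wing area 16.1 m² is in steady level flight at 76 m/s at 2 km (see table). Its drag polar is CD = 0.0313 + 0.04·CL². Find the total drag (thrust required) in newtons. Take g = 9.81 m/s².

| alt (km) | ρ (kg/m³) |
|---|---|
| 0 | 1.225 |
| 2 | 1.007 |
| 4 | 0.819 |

At 2 km, from the table: ρ = 1.007 kg/m³.
Level flight ⇒ L = W = m·g = 1590 × 9.81 = 15598 N.
Dynamic pressure q = 0.5 × 1.007 × 76² = 2908 Pa.
CL = 2W/(ρv²S) = 2×15598/(1.007×76²×16.1) = 0.3331.
CD = 0.0313 + 0.04 × 0.3331² = 0.03574.
D = q·S·CD = 2908 × 16.1 × 0.03574 = 1673 N

D = 1670 N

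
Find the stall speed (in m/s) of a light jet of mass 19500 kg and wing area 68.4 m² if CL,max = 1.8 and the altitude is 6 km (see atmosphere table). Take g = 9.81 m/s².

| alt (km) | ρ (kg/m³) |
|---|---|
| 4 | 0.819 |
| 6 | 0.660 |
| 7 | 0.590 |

V_stall = 68.6 m/s

At 6 km, from the table: ρ = 0.660 kg/m³.
Weight W = mg = 19500 × 9.81 = 1.913×10^5 N.
From L = ½ρV²S·CL,max = W: V_stall = √(2W/(ρSCL,max)) = √(2·1.913×10^5/(0.66·68.4·1.8))
V_stall = √4708 = 68.6 m/s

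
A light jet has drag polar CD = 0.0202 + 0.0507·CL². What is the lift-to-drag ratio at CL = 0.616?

CD = 0.0202 + 0.0507 × 0.616² = 0.03944
L/D = CL/CD = 0.616 / 0.03944 = 15.6

L/D = 15.6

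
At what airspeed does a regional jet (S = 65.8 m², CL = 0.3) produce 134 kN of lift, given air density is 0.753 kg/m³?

v = 134 m/s

L = ½ρv²S·CL ⇒ v = √(2L/(ρ·S·CL))
v = √(2 × 1.34×10^5 / (0.753 × 65.8 × 0.3)) = √18030 = 134 m/s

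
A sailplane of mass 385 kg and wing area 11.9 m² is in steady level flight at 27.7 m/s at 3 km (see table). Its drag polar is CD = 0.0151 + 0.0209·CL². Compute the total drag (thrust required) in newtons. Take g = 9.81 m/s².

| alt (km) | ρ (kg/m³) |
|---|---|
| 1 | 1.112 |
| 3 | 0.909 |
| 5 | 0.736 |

At 3 km, from the table: ρ = 0.909 kg/m³.
In steady level flight, lift balances weight: W = mg = 385 × 9.81 = 3776.9 N.
q = ½ρv² = ½ × 0.909 × 27.7² = 348.7 Pa.
Required CL = L/(qS) = 3776.9/(348.7·11.9) = 0.9101.
CD = 0.0151 + 0.0209 × 0.9101² = 0.03241.
D = q·S·CD = 348.7 × 11.9 × 0.03241 = 134.5 N

D = 135 N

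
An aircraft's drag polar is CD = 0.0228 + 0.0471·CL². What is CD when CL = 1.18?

CD = 0.0884

CD = 0.0228 + 0.0471 × 1.18² = 0.0228 + 0.06558 = 0.0884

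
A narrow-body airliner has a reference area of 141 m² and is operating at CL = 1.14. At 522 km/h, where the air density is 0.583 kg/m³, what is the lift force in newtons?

L = 9.85×10^5 N

Convert speed: v = 522 km/h ÷ 3.6 = 145 m/s.
Dynamic pressure q = ½ρv² = ½ × 0.583 × 145² = 6129 Pa.
L = q·S·CL = 6129 × 141 × 1.14 = 9.85×10^5 N ≈ 985 kN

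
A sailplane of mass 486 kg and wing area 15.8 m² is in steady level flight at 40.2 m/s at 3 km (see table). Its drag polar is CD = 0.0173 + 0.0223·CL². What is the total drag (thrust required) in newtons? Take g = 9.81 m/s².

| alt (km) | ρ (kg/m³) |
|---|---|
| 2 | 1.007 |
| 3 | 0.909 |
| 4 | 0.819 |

At 3 km, from the table: ρ = 0.909 kg/m³.
Weight W = mg = 486 × 9.81 = 4767.7 N; in level flight L = W.
q = ½ρv² = ½ × 0.909 × 40.2² = 734.5 Pa.
Required CL = L/(qS) = 4767.7/(734.5·15.8) = 0.4108.
CD = 0.0173 + 0.0223 × 0.4108² = 0.02106.
D = q·S·CD = 734.5 × 15.8 × 0.02106 = 244.4 N

D = 244 N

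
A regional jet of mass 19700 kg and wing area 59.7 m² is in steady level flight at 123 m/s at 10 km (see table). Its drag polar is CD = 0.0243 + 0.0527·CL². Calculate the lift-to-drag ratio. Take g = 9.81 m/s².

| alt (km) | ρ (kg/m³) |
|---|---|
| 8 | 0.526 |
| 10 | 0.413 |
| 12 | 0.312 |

L/D = 12.8

At 10 km, from the table: ρ = 0.413 kg/m³.
Level flight ⇒ L = W = m·g = 19700 × 9.81 = 1.9326×10^5 N.
q = ½ρv² = ½ × 0.413 × 123² = 3124 Pa.
CL = W/(q·S) = 1.9326×10^5 / (3124 × 59.7) = 1.036.
CD = 0.0243 + 0.0527 × 1.036² = 0.08088.
L/D = CL/CD = 1.036 / 0.08088 = 12.8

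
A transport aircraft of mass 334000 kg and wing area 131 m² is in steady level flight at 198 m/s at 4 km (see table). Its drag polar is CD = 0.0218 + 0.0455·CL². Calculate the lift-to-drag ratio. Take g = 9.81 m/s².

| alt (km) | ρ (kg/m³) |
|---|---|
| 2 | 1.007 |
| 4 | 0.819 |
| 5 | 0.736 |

At 4 km, from the table: ρ = 0.819 kg/m³.
Weight W = mg = 334000 × 9.81 = 3.2765×10^6 N; in level flight L = W.
Dynamic pressure q = 0.5 × 0.819 × 198² = 16050 Pa.
CL = 2W/(ρv²S) = 2×3.2765×10^6/(0.819×198²×131) = 1.558.
CD = 0.0218 + 0.0455 × 1.558² = 0.1322.
L/D = CL/CD = 1.558 / 0.1322 = 11.8

L/D = 11.8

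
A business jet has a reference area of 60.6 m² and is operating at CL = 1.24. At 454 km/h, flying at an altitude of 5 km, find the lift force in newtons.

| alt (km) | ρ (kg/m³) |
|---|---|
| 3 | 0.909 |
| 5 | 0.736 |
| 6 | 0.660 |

L = 4.4×10^5 N

At 5 km, from the table: ρ = 0.736 kg/m³.
Convert speed: v = 454 km/h ÷ 3.6 = 126.1 m/s.
Dynamic pressure q = ½ρv² = ½ × 0.736 × 126.1² = 5853 Pa.
L = q·S·CL = 5853 × 60.6 × 1.24 = 4.4×10^5 N ≈ 440 kN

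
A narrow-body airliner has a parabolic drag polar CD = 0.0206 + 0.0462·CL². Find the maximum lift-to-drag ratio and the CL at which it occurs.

(L/D)max = 16.2, at CL = 0.668

For CD = CD0 + K·CL², (L/D)max occurs at CL* = √(CD0/K) and equals 1/(2√(K·CD0)).
(L/D)max = 1/(2√(0.0462 × 0.0206)) = 1/(2 × 0.03085) = 16.2
CL* = √(0.0206/0.0462) = 0.668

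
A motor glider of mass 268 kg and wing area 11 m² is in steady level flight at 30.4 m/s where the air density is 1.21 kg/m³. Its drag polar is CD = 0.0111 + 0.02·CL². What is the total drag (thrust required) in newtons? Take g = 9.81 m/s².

D = 90.7 N

Weight W = mg = 268 × 9.81 = 2629.1 N; in level flight L = W.
q = ½ρv² = ½ × 1.21 × 30.4² = 559.1 Pa.
Required CL = L/(qS) = 2629.1/(559.1·11) = 0.4275.
CD = 0.0111 + 0.02 × 0.4275² = 0.01475.
D = q·S·CD = 559.1 × 11 × 0.01475 = 90.75 N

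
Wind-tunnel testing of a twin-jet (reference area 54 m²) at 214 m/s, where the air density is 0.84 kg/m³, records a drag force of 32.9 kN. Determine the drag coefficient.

From D = ½ρv²S·CD, rearranging gives CD = 2D/(ρv²S).
CD = 2 × 32900 / (0.84 × 214² × 54) = 0.0317

CD = 0.0317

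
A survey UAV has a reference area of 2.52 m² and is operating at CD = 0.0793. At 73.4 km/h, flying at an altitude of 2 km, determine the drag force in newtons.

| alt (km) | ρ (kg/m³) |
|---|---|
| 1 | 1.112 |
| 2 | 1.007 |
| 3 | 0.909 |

At 2 km, from the table: ρ = 1.007 kg/m³.
Convert speed: v = 73.4 km/h ÷ 3.6 = 20.39 m/s.
Dynamic pressure q = ½ρv² = ½ × 1.007 × 20.39² = 209.3 Pa.
D = q·S·CD = 209.3 × 2.52 × 0.0793 = 41.8 N

D = 41.8 N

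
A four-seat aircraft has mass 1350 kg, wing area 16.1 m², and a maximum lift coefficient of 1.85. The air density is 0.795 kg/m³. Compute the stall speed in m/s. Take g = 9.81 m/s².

V_stall = 33.4 m/s

Weight W = mg = 1350 × 9.81 = 13240 N.
From L = ½ρV²S·CL,max = W: V_stall = √(2W/(ρSCL,max)) = √(2·13240/(0.795·16.1·1.85))
V_stall = √1119 = 33.4 m/s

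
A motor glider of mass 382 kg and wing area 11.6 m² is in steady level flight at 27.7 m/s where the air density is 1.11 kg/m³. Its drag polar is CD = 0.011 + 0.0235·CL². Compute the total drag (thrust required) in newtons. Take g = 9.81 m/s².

D = 121 N

Level flight ⇒ L = W = m·g = 382 × 9.81 = 3747.4 N.
q = ½ρv² = ½ × 1.11 × 27.7² = 425.8 Pa.
Required CL = L/(qS) = 3747.4/(425.8·11.6) = 0.7586.
CD = 0.011 + 0.0235 × 0.7586² = 0.02452.
D = q·S·CD = 425.8 × 11.6 × 0.02452 = 121.1 N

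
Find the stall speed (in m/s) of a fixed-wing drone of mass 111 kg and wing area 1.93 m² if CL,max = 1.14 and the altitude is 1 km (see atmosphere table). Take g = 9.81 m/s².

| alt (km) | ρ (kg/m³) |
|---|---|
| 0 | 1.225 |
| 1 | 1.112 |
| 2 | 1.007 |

V_stall = 29.8 m/s

At 1 km, from the table: ρ = 1.112 kg/m³.
Weight W = mg = 111 × 9.81 = 1089 N.
V_stall = √(2W/(ρ·S·CL,max)) = √(2 × 1089 / (1.112 × 1.93 × 1.14))
V_stall = √890.1 = 29.8 m/s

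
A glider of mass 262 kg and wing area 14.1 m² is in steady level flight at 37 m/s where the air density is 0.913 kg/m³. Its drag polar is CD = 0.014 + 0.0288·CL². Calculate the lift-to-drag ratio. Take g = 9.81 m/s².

L/D = 17.7

Level flight ⇒ L = W = m·g = 262 × 9.81 = 2570.2 N.
Dynamic pressure q = 0.5 × 0.913 × 37² = 624.9 Pa.
CL = W/(q·S) = 2570.2 / (624.9 × 14.1) = 0.2917.
CD = 0.014 + 0.0288 × 0.2917² = 0.01645.
L/D = CL/CD = 0.2917 / 0.01645 = 17.7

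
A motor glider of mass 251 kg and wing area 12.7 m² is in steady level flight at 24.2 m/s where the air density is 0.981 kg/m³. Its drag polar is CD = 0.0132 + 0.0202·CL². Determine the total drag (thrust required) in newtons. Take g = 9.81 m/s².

D = 81.7 N

Weight W = mg = 251 × 9.81 = 2462.3 N; in level flight L = W.
q = ½ρv² = ½ × 0.981 × 24.2² = 287.3 Pa.
Required CL = L/(qS) = 2462.3/(287.3·12.7) = 0.6749.
CD = 0.0132 + 0.0202 × 0.6749² = 0.0224.
D = q·S·CD = 287.3 × 12.7 × 0.0224 = 81.73 N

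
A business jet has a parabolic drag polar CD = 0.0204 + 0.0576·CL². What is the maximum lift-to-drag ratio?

(L/D)max = 14.6

For CD = CD0 + K·CL², (L/D)max occurs at CL* = √(CD0/K) and equals 1/(2√(K·CD0)).
(L/D)max = 1/(2√(0.0576 × 0.0204)) = 1/(2 × 0.03428) = 14.6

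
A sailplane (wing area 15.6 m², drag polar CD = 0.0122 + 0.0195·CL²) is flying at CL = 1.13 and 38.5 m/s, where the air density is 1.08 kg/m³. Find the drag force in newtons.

CD = 0.0122 + 0.0195 × 1.13² = 0.0371
D = ½ρv²S·CD = ½ × 1.08 × 38.5² × 15.6 × 0.0371 = 463 N

D = 463 N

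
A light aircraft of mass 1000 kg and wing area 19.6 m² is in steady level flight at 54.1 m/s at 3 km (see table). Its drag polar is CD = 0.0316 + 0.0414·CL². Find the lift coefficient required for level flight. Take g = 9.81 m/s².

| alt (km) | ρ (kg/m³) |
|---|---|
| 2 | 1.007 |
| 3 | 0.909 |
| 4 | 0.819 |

CL = 0.376

At 3 km, from the table: ρ = 0.909 kg/m³.
In steady level flight, lift balances weight: W = mg = 1000 × 9.81 = 9810 N.
q = ½ρv² = ½ × 0.909 × 54.1² = 1330 Pa.
Required CL = L/(qS) = 9810/(1330·19.6) = 0.3763.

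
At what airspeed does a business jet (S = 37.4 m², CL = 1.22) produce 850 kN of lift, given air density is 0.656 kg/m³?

L = ½ρv²S·CL ⇒ v = √(2L/(ρ·S·CL))
v = √(2 × 8.5×10^5 / (0.656 × 37.4 × 1.22)) = √56800 = 238 m/s

v = 238 m/s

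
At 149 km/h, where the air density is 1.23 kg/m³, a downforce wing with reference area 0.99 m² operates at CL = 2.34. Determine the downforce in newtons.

Convert speed: v = 149 km/h ÷ 3.6 = 41.39 m/s.
Dynamic pressure q = ½ρv² = ½ × 1.23 × 41.39² = 1054 Pa.
L = q·S·CL = 1054 × 0.99 × 2.34 = 2440 N

L = 2440 N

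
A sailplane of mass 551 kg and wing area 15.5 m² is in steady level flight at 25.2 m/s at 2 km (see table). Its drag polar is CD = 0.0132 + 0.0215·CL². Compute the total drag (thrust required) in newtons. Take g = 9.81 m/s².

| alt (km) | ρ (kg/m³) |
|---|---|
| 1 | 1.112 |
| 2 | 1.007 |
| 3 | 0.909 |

At 2 km, from the table: ρ = 1.007 kg/m³.
In steady level flight, lift balances weight: W = mg = 551 × 9.81 = 5405.3 N.
q = ½ρv² = ½ × 1.007 × 25.2² = 319.7 Pa.
Required CL = L/(qS) = 5405.3/(319.7·15.5) = 1.091.
CD = 0.0132 + 0.0215 × 1.091² = 0.03877.
D = q·S·CD = 319.7 × 15.5 × 0.03877 = 192.2 N

D = 192 N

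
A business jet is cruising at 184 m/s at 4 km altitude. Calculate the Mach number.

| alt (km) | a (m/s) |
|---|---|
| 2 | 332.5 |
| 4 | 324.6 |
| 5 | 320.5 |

At 4 km, from the table: a = 324.6 m/s.
M = v/a = 184 / 324.6 = 0.567

M = 0.567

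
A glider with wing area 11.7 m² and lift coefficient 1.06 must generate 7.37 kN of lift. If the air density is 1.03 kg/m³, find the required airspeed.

L = ½ρv²S·CL ⇒ v = √(2L/(ρ·S·CL))
v = √(2 × 7370 / (1.03 × 11.7 × 1.06)) = √1154 = 34 m/s

v = 34 m/s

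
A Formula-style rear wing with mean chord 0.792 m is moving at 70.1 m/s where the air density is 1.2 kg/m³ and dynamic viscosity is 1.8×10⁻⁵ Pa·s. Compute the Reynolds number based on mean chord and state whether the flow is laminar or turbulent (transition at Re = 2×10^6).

Re = ρ·v·c/μ = 1.2 × 70.1 × 0.792 / (1.8×10⁻⁵) = 3.7×10^6
Since 3.7×10^6 > 2×10^6, the flow is turbulent.

Re = 3.7×10^6 (turbulent)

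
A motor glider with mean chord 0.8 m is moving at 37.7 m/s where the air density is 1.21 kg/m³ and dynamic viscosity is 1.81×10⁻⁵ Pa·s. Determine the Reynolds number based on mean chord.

Re = ρ·v·c/μ = 1.21 × 37.7 × 0.8 / (1.81×10⁻⁵) = 2.02×10^6

Re = 2.02×10^6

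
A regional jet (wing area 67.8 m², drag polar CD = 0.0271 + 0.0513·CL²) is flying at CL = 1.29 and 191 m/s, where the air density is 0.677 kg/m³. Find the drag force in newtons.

CD = 0.0271 + 0.0513 × 1.29² = 0.1125
D = ½ρv²S·CD = ½ × 0.677 × 191² × 67.8 × 0.1125 = 94200 N

D = 94200 N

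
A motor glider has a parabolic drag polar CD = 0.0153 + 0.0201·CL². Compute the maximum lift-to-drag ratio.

(L/D)max = 28.5

For CD = CD0 + K·CL², (L/D)max occurs at CL* = √(CD0/K) and equals 1/(2√(K·CD0)).
(L/D)max = 1/(2√(0.0201 × 0.0153)) = 1/(2 × 0.01754) = 28.5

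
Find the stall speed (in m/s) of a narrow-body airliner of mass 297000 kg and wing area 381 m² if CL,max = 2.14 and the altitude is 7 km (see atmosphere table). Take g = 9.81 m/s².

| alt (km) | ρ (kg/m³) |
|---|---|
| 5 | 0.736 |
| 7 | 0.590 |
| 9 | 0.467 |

V_stall = 110 m/s

At 7 km, from the table: ρ = 0.590 kg/m³.
At stall, lift equals weight: L = W = m·g = 297000 × 9.81 = 2.914×10^6 N.
From L = ½ρV²S·CL,max = W: V_stall = √(2W/(ρSCL,max)) = √(2·2.914×10^6/(0.59·381·2.14))
V_stall = √12110 = 110 m/s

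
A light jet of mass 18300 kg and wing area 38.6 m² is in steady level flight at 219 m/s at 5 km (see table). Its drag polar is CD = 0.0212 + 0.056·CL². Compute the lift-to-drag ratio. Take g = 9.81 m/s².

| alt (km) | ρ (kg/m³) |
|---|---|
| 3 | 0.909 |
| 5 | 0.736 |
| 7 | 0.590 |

At 5 km, from the table: ρ = 0.736 kg/m³.
Level flight ⇒ L = W = m·g = 18300 × 9.81 = 1.7952×10^5 N.
Dynamic pressure q = 0.5 × 0.736 × 219² = 17650 Pa.
CL = W/(q·S) = 1.7952×10^5 / (17650 × 38.6) = 0.2635.
CD = 0.0212 + 0.056 × 0.2635² = 0.02509.
L/D = CL/CD = 0.2635 / 0.02509 = 10.5

L/D = 10.5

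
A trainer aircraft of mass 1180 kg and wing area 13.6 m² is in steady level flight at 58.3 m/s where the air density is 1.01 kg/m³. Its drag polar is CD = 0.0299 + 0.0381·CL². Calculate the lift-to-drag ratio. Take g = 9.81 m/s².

Weight W = mg = 1180 × 9.81 = 11576 N; in level flight L = W.
q = ½ρv² = ½ × 1.01 × 58.3² = 1716 Pa.
Required CL = L/(qS) = 11576/(1716·13.6) = 0.4959.
CD = 0.0299 + 0.0381 × 0.4959² = 0.03927.
L/D = CL/CD = 0.4959 / 0.03927 = 12.6

L/D = 12.6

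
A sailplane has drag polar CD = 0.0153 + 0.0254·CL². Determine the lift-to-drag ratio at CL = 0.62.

L/D = 24.7

CD = 0.0153 + 0.0254 × 0.62² = 0.02506
L/D = CL/CD = 0.62 / 0.02506 = 24.7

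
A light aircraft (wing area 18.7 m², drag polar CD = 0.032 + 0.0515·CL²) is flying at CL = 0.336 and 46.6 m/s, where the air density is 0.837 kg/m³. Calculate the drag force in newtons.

CD = 0.032 + 0.0515 × 0.336² = 0.03781
D = ½ρv²S·CD = ½ × 0.837 × 46.6² × 18.7 × 0.03781 = 643 N

D = 643 N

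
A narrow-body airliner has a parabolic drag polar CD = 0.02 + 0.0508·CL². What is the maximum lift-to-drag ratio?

For CD = CD0 + K·CL², (L/D)max occurs at CL* = √(CD0/K) and equals 1/(2√(K·CD0)).
(L/D)max = 1/(2√(0.0508 × 0.02)) = 1/(2 × 0.03187) = 15.7

(L/D)max = 15.7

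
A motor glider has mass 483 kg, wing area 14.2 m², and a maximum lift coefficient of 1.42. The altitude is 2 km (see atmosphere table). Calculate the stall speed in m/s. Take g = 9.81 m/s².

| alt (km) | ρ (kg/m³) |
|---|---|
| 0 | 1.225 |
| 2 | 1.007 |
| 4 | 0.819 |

At 2 km, from the table: ρ = 1.007 kg/m³.
At stall, lift equals weight: L = W = m·g = 483 × 9.81 = 4738 N.
V_stall = √(2W/(ρ·S·CL,max)) = √(2 × 4738 / (1.007 × 14.2 × 1.42))
V_stall = √466.7 = 21.6 m/s

V_stall = 21.6 m/s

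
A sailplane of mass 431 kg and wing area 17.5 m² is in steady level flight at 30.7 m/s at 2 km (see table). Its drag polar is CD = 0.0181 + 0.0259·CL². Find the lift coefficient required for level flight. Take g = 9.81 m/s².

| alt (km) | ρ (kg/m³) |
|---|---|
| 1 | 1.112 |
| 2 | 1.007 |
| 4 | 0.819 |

At 2 km, from the table: ρ = 1.007 kg/m³.
In steady level flight, lift balances weight: W = mg = 431 × 9.81 = 4228.1 N.
q = ½ρv² = ½ × 1.007 × 30.7² = 474.5 Pa.
Required CL = L/(qS) = 4228.1/(474.5·17.5) = 0.5091.

CL = 0.509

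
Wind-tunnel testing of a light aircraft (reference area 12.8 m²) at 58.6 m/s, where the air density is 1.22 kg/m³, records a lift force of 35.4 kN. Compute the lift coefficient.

From L = ½ρv²S·CL, rearranging gives CL = 2L/(ρv²S).
CL = 2 × 35400 / (1.22 × 58.6² × 12.8) = 1.32

CL = 1.32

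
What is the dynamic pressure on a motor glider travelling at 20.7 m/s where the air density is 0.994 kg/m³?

q = 213 Pa

q = ½ρv² = ½ × 0.994 × 20.7² = 213 Pa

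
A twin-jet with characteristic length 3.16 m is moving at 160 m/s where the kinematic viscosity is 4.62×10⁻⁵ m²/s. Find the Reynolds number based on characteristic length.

Re = v·c/ν = 160 × 3.16 / (4.62×10⁻⁵) = 1.09×10^7

Re = 1.09×10^7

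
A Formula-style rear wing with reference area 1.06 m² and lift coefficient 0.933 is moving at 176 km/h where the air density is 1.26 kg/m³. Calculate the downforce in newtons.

Convert speed: v = 176 km/h ÷ 3.6 = 48.89 m/s.
L = ½ρv²S·CL = ½ × 1.26 × 48.89² × 1.06 × 0.933 = 1490 N

L = 1490 N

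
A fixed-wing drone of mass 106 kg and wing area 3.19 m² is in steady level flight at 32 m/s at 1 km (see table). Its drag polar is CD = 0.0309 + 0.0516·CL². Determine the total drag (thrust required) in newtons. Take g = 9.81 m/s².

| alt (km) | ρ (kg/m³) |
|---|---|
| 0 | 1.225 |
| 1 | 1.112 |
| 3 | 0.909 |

At 1 km, from the table: ρ = 1.112 kg/m³.
Level flight ⇒ L = W = m·g = 106 × 9.81 = 1039.9 N.
Dynamic pressure q = 0.5 × 1.112 × 32² = 569.3 Pa.
Required CL = L/(qS) = 1039.9/(569.3·3.19) = 0.5725.
CD = 0.0309 + 0.0516 × 0.5725² = 0.04781.
D = q·S·CD = 569.3 × 3.19 × 0.04781 = 86.84 N

D = 86.8 N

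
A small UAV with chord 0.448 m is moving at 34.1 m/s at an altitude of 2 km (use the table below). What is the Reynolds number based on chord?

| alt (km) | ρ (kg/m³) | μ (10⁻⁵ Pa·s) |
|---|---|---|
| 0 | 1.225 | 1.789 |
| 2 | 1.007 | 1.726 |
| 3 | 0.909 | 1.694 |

At 2 km, from the table: ρ = 1.007 kg/m³, μ = 1.726×10⁻⁵ Pa·s.
Re = ρ·v·c/μ = 1.007 × 34.1 × 0.448 / (1.726×10⁻⁵) = 8.91×10^5

Re = 8.91×10^5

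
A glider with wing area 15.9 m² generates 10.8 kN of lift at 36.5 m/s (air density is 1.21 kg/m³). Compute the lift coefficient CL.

From L = ½ρv²S·CL, rearranging gives CL = 2L/(ρv²S).
CL = 2 × 10800 / (1.21 × 36.5² × 15.9) = 0.843

CL = 0.843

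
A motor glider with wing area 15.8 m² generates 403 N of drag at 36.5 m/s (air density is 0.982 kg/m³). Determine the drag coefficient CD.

CD = 0.039

From D = ½ρv²S·CD, rearranging gives CD = 2D/(ρv²S).
CD = 2 × 403 / (0.982 × 36.5² × 15.8) = 0.039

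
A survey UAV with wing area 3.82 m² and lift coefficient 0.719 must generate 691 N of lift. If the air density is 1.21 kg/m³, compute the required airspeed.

v = 20.4 m/s

L = ½ρv²S·CL ⇒ v = √(2L/(ρ·S·CL))
v = √(2 × 691 / (1.21 × 3.82 × 0.719)) = √415.8 = 20.4 m/s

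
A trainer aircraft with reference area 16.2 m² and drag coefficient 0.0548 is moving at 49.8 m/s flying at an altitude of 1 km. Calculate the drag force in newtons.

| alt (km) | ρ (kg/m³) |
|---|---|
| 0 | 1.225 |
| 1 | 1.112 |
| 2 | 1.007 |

D = 1220 N

At 1 km, from the table: ρ = 1.112 kg/m³.
D = ½ρv²S·CD = ½ × 1.112 × 49.8² × 16.2 × 0.0548 = 1220 N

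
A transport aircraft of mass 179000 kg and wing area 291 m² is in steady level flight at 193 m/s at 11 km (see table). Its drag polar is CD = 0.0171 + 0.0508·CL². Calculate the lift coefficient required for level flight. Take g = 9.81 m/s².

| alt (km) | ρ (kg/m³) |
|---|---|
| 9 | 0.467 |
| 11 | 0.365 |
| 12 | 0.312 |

At 11 km, from the table: ρ = 0.365 kg/m³.
In steady level flight, lift balances weight: W = mg = 179000 × 9.81 = 1.756×10^6 N.
q = ½ρv² = ½ × 0.365 × 193² = 6798 Pa.
CL = W/(q·S) = 1.756×10^6 / (6798 × 291) = 0.8877.

CL = 0.888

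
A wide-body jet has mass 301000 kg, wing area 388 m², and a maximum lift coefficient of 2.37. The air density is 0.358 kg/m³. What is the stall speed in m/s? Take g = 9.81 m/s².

V_stall = 134 m/s

Weight W = mg = 301000 × 9.81 = 2.953×10^6 N.
V_stall = √(2W/(ρ·S·CL,max)) = √(2 × 2.953×10^6 / (0.358 × 388 × 2.37))
V_stall = √17940 = 134 m/s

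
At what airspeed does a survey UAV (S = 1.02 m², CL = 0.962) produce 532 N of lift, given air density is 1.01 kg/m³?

L = ½ρv²S·CL ⇒ v = √(2L/(ρ·S·CL))
v = √(2 × 532 / (1.01 × 1.02 × 0.962)) = √1074 = 32.8 m/s

v = 32.8 m/s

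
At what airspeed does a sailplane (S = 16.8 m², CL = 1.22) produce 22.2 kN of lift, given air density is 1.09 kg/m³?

v = 44.6 m/s

L = ½ρv²S·CL ⇒ v = √(2L/(ρ·S·CL))
v = √(2 × 22200 / (1.09 × 16.8 × 1.22)) = √1987 = 44.6 m/s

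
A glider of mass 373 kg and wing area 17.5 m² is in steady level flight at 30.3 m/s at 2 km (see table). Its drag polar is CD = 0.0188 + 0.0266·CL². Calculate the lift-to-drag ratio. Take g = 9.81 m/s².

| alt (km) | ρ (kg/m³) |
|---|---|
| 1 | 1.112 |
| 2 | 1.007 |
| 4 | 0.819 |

At 2 km, from the table: ρ = 1.007 kg/m³.
Level flight ⇒ L = W = m·g = 373 × 9.81 = 3659.1 N.
Dynamic pressure q = 0.5 × 1.007 × 30.3² = 462.3 Pa.
CL = W/(q·S) = 3659.1 / (462.3 × 17.5) = 0.4523.
CD = 0.0188 + 0.0266 × 0.4523² = 0.02424.
L/D = CL/CD = 0.4523 / 0.02424 = 18.7

L/D = 18.7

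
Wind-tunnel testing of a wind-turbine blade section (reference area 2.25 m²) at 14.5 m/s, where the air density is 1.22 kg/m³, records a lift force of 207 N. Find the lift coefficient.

From L = ½ρv²S·CL, rearranging gives CL = 2L/(ρv²S).
CL = 2 × 207 / (1.22 × 14.5² × 2.25) = 0.717

CL = 0.717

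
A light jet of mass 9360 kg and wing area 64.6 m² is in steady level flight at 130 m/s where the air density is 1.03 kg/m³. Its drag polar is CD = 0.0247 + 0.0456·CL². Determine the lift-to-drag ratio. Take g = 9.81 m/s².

L/D = 6.3

In steady level flight, lift balances weight: W = mg = 9360 × 9.81 = 91822 N.
q = ½ρv² = ½ × 1.03 × 130² = 8704 Pa.
CL = 2W/(ρv²S) = 2×91822/(1.03×130²×64.6) = 0.1633.
CD = 0.0247 + 0.0456 × 0.1633² = 0.02592.
L/D = CL/CD = 0.1633 / 0.02592 = 6.3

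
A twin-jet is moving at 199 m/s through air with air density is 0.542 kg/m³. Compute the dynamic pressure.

q = ½ρv² = ½ × 0.542 × 199² = 10700 Pa

q = 10700 Pa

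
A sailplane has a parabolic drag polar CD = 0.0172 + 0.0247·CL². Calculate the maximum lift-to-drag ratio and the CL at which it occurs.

(L/D)max = 24.3, at CL = 0.834

For CD = CD0 + K·CL², (L/D)max occurs at CL* = √(CD0/K) and equals 1/(2√(K·CD0)).
(L/D)max = 1/(2√(0.0247 × 0.0172)) = 1/(2 × 0.02061) = 24.3
CL* = √(0.0172/0.0247) = 0.834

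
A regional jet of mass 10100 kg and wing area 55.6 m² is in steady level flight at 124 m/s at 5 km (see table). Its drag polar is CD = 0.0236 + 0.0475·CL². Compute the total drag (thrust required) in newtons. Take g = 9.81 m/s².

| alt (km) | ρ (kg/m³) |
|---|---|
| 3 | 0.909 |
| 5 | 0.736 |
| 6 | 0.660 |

At 5 km, from the table: ρ = 0.736 kg/m³.
In steady level flight, lift balances weight: W = mg = 10100 × 9.81 = 99081 N.
Dynamic pressure q = 0.5 × 0.736 × 124² = 5658 Pa.
Required CL = L/(qS) = 99081/(5658·55.6) = 0.3149.
CD = 0.0236 + 0.0475 × 0.3149² = 0.02831.
D = q·S·CD = 5658 × 55.6 × 0.02831 = 8907 N

D = 8910 N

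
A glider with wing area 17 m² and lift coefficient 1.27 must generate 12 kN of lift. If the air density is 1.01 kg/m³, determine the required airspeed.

v = 33.2 m/s

L = ½ρv²S·CL ⇒ v = √(2L/(ρ·S·CL))
v = √(2 × 12000 / (1.01 × 17 × 1.27)) = √1101 = 33.2 m/s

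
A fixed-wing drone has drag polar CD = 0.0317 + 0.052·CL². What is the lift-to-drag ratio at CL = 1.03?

CD = 0.0317 + 0.052 × 1.03² = 0.08687
L/D = CL/CD = 1.03 / 0.08687 = 11.9

L/D = 11.9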